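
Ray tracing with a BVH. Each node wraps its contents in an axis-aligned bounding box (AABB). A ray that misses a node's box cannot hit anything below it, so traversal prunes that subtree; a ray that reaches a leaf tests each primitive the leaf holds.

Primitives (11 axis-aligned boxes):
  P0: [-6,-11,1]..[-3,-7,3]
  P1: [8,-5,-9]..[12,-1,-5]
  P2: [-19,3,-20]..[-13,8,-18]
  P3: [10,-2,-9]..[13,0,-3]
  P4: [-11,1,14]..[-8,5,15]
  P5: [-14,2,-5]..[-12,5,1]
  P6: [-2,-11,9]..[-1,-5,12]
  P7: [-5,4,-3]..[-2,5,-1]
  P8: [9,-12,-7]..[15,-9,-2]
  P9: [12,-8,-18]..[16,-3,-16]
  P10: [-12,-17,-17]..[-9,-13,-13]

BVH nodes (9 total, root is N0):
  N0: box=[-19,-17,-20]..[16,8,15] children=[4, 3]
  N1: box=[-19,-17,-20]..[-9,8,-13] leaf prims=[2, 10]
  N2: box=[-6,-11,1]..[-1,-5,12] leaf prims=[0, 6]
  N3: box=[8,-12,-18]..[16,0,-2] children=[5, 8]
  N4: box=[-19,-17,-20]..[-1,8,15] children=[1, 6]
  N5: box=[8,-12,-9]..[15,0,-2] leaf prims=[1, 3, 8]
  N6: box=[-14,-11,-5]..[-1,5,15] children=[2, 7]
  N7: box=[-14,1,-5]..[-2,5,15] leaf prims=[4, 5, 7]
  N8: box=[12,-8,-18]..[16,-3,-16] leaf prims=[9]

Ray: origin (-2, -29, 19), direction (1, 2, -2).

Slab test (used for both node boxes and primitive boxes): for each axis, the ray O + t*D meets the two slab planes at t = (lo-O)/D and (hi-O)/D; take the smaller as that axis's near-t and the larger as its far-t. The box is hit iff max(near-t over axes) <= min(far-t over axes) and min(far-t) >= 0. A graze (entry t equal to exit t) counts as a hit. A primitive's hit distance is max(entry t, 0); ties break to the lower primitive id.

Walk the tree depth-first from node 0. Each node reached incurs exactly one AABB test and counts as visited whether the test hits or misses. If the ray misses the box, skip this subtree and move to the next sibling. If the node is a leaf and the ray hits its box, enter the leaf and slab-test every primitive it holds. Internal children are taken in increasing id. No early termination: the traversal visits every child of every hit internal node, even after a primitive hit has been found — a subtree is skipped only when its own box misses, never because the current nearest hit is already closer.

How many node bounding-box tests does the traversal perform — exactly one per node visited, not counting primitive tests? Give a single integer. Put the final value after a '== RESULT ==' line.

Walk:
N0 x:[-17,18] y:[6,37/2] z:[2,39/2] -> hit [6,18], descend [3, 4]
  N3 x:[10,18] y:[17/2,29/2] z:[21/2,37/2] -> hit [21/2,29/2], descend [5, 8]
    N5 x:[10,17] y:[17/2,29/2] z:[21/2,14] -> hit [21/2,14] leaf, test {P1@t=12, P3@t=27/2, P8(miss)}
    N8 x:[14,18] y:[21/2,13] z:[35/2,37/2] -> miss, prune
  N4 x:[-17,1] y:[6,37/2] z:[2,39/2] -> miss, prune

order=[0, 3, 5, 8, 4]  |boxes|=5  |leaves|=1  hit=P1

== RESULT ==
5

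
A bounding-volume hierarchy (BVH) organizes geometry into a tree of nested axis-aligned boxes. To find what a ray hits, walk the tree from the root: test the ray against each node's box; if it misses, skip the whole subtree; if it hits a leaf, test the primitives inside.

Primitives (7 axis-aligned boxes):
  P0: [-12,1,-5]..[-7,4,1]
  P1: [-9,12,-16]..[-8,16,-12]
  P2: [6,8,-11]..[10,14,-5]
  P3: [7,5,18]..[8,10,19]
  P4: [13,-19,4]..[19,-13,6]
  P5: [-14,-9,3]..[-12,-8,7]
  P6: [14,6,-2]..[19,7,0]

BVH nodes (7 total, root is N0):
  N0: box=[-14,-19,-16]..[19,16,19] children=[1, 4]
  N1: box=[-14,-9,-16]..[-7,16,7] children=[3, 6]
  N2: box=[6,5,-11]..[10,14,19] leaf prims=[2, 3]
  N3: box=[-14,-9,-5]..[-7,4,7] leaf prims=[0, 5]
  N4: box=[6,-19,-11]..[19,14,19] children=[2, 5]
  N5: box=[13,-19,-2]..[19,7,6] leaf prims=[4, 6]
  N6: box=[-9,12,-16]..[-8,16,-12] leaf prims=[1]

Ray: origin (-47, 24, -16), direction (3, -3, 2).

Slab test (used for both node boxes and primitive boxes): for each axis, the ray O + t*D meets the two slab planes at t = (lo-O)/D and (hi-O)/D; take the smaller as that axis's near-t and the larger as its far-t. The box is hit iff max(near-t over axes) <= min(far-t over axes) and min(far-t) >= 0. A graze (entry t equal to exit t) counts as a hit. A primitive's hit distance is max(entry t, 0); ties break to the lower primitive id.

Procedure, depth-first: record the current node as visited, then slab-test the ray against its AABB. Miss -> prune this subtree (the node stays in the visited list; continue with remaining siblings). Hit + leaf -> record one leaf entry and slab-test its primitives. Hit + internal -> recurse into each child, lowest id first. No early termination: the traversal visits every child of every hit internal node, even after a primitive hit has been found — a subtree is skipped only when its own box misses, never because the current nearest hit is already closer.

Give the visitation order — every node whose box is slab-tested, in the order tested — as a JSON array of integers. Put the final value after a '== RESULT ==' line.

Trace the traversal:
N0 x:[11,22] y:[8/3,43/3] z:[0,35/2] -> hit [11,43/3], descend [1, 4]
  N1 x:[11,40/3] y:[8/3,11] z:[0,23/2] -> hit [11,11], descend [3, 6]
    N3 x:[11,40/3] y:[20/3,11] z:[11/2,23/2] -> hit [11,11] leaf, test {P0(miss), P5@t=11}
    N6 x:[38/3,13] y:[8/3,4] z:[0,2] -> miss, prune
  N4 x:[53/3,22] y:[10/3,43/3] z:[5/2,35/2] -> miss, prune

Summary -> nodes [0, 1, 3, 6, 4]; box-tests=5; leaf-entries=1; first=P5

== RESULT ==
[0, 1, 3, 6, 4]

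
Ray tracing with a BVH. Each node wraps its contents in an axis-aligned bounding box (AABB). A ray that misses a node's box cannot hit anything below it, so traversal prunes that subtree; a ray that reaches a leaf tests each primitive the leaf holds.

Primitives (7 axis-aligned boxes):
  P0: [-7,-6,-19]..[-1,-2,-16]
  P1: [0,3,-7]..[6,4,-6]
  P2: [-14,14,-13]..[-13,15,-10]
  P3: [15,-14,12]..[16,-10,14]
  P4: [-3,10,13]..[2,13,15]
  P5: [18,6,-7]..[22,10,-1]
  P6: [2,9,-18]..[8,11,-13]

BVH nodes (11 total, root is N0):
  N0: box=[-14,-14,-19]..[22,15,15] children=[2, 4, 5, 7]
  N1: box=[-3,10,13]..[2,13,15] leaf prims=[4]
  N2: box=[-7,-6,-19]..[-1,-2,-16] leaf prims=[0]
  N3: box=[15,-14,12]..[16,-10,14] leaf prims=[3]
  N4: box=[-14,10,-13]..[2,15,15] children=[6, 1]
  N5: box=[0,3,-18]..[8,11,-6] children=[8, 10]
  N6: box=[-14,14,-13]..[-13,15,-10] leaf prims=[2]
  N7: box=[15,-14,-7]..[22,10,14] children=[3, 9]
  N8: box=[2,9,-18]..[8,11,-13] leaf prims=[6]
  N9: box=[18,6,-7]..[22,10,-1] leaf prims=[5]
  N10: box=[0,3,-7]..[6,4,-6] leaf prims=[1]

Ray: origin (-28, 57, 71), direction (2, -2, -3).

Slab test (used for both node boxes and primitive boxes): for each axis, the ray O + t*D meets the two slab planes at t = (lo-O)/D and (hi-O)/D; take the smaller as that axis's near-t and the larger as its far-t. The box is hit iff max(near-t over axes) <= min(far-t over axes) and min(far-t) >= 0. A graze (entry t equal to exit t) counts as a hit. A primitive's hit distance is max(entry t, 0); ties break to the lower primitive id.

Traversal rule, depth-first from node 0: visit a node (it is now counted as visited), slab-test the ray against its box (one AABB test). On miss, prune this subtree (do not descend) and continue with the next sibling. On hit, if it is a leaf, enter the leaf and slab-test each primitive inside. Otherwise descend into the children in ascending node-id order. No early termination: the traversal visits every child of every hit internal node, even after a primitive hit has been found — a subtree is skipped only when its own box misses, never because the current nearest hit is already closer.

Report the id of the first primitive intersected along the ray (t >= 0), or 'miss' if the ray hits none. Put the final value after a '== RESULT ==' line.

Trace the traversal:
N0 x:[7,25] y:[21,71/2] z:[56/3,30] -> hit [21,25], descend [2, 4, 5, 7]
  N2 x:[21/2,27/2] y:[59/2,63/2] z:[29,30] -> miss, prune
  N4 x:[7,15] y:[21,47/2] z:[56/3,28] -> miss, prune
  N5 x:[14,18] y:[23,27] z:[77/3,89/3] -> miss, prune
  N7 x:[43/2,25] y:[47/2,71/2] z:[19,26] -> hit [47/2,25], descend [3, 9]
    N3 x:[43/2,22] y:[67/2,71/2] z:[19,59/3] -> miss, prune
    N9 x:[23,25] y:[47/2,51/2] z:[24,26] -> hit [24,25] leaf, test {P5@t=24}

Summary -> nodes [0, 2, 4, 5, 7, 3, 9]; box-tests=7; leaf-entries=1; first=P5

== RESULT ==
5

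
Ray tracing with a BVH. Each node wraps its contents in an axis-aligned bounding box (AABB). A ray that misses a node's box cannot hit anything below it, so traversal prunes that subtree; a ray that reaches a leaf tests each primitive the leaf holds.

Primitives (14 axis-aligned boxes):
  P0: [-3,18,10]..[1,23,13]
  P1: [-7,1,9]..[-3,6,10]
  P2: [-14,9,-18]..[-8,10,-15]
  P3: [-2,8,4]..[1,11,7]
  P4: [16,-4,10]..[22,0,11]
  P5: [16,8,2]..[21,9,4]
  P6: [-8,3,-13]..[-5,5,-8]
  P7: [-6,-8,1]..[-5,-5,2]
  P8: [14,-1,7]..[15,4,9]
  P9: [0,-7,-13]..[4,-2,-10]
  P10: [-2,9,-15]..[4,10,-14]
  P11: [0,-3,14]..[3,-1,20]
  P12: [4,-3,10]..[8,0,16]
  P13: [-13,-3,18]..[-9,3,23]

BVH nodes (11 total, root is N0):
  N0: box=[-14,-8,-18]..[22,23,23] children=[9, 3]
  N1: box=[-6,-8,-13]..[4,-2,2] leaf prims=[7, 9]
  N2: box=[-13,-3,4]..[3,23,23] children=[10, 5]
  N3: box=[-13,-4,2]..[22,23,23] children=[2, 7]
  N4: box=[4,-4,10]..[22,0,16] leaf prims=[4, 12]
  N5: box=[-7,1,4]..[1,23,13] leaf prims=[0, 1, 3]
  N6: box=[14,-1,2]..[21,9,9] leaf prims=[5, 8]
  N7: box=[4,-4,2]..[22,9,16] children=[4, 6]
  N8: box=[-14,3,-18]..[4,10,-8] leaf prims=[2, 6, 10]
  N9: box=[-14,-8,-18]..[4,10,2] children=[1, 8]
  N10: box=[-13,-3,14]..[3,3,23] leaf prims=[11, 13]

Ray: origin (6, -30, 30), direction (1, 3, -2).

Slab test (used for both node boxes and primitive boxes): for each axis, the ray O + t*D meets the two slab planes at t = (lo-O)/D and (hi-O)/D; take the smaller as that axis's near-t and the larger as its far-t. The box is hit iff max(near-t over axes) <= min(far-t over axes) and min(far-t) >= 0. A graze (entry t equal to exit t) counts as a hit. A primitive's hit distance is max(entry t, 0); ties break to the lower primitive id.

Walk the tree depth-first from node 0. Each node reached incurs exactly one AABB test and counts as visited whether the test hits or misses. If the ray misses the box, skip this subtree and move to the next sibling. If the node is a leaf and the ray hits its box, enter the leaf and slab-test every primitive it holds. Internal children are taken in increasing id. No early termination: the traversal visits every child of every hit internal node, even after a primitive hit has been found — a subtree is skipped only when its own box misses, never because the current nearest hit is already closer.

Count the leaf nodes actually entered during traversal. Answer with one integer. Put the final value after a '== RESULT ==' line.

Traverse from the root:
N0 x:[-20,16] y:[22/3,53/3] z:[7/2,24] -> hit [22/3,16], descend [3, 9]
  N3 x:[-19,16] y:[26/3,53/3] z:[7/2,14] -> hit [26/3,14], descend [2, 7]
    N2 x:[-19,-3] y:[9,53/3] z:[7/2,13] -> miss, prune
    N7 x:[-2,16] y:[26/3,13] z:[7,14] -> hit [26/3,13], descend [4, 6]
      N4 x:[-2,16] y:[26/3,10] z:[7,10] -> hit [26/3,10] leaf, test {P4@t=10, P12(miss)}
      N6 x:[8,15] y:[29/3,13] z:[21/2,14] -> hit [21/2,13] leaf, test {P5@t=13, P8(miss)}
  N9 x:[-20,-2] y:[22/3,40/3] z:[14,24] -> miss, prune

order=[0, 3, 2, 7, 4, 6, 9]  |boxes|=7  |leaves|=2  hit=P4

== RESULT ==
2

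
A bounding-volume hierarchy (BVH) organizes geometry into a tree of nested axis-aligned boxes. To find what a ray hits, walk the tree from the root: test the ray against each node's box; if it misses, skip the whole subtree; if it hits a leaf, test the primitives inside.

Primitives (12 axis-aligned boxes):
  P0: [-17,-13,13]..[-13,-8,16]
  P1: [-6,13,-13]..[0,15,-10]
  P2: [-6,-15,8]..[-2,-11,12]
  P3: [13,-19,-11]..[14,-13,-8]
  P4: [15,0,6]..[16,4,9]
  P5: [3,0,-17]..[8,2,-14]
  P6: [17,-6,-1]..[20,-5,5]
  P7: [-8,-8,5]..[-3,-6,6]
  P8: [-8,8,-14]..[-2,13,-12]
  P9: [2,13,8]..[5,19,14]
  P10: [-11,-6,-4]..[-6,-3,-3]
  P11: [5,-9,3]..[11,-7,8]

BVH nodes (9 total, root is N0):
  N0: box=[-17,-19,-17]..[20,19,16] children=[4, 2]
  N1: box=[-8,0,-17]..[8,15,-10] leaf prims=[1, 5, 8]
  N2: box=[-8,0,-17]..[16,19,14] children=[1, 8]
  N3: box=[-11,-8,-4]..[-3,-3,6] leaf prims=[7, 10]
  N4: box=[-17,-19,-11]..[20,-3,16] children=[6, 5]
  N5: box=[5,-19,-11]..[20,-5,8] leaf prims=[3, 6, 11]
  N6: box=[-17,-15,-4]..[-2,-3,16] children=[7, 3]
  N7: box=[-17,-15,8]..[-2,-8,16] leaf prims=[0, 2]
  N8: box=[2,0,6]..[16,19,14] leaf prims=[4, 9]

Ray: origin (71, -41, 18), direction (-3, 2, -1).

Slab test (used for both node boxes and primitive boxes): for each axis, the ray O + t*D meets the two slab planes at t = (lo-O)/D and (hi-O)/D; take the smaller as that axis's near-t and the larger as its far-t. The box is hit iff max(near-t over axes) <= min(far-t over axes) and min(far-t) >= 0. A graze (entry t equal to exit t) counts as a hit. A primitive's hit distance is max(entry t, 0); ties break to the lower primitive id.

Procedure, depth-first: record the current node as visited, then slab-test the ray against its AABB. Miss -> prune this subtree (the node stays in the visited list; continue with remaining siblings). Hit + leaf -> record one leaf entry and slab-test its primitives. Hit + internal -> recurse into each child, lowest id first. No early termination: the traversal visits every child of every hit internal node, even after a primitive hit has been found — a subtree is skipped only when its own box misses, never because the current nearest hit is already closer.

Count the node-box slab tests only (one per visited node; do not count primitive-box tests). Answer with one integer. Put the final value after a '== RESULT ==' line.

Traverse from the root:
N0 x:[17,88/3] y:[11,30] z:[2,35] -> hit [17,88/3], descend [2, 4]
  N2 x:[55/3,79/3] y:[41/2,30] z:[4,35] -> hit [41/2,79/3], descend [1, 8]
    N1 x:[21,79/3] y:[41/2,28] z:[28,35] -> miss, prune
    N8 x:[55/3,23] y:[41/2,30] z:[4,12] -> miss, prune
  N4 x:[17,88/3] y:[11,19] z:[2,29] -> hit [17,19], descend [5, 6]
    N5 x:[17,22] y:[11,18] z:[10,29] -> hit [17,18] leaf, test {P3(miss), P6@t=35/2, P11(miss)}
    N6 x:[73/3,88/3] y:[13,19] z:[2,22] -> miss, prune

order=[0, 2, 1, 8, 4, 5, 6]  |boxes|=7  |leaves|=1  hit=P6

== RESULT ==
7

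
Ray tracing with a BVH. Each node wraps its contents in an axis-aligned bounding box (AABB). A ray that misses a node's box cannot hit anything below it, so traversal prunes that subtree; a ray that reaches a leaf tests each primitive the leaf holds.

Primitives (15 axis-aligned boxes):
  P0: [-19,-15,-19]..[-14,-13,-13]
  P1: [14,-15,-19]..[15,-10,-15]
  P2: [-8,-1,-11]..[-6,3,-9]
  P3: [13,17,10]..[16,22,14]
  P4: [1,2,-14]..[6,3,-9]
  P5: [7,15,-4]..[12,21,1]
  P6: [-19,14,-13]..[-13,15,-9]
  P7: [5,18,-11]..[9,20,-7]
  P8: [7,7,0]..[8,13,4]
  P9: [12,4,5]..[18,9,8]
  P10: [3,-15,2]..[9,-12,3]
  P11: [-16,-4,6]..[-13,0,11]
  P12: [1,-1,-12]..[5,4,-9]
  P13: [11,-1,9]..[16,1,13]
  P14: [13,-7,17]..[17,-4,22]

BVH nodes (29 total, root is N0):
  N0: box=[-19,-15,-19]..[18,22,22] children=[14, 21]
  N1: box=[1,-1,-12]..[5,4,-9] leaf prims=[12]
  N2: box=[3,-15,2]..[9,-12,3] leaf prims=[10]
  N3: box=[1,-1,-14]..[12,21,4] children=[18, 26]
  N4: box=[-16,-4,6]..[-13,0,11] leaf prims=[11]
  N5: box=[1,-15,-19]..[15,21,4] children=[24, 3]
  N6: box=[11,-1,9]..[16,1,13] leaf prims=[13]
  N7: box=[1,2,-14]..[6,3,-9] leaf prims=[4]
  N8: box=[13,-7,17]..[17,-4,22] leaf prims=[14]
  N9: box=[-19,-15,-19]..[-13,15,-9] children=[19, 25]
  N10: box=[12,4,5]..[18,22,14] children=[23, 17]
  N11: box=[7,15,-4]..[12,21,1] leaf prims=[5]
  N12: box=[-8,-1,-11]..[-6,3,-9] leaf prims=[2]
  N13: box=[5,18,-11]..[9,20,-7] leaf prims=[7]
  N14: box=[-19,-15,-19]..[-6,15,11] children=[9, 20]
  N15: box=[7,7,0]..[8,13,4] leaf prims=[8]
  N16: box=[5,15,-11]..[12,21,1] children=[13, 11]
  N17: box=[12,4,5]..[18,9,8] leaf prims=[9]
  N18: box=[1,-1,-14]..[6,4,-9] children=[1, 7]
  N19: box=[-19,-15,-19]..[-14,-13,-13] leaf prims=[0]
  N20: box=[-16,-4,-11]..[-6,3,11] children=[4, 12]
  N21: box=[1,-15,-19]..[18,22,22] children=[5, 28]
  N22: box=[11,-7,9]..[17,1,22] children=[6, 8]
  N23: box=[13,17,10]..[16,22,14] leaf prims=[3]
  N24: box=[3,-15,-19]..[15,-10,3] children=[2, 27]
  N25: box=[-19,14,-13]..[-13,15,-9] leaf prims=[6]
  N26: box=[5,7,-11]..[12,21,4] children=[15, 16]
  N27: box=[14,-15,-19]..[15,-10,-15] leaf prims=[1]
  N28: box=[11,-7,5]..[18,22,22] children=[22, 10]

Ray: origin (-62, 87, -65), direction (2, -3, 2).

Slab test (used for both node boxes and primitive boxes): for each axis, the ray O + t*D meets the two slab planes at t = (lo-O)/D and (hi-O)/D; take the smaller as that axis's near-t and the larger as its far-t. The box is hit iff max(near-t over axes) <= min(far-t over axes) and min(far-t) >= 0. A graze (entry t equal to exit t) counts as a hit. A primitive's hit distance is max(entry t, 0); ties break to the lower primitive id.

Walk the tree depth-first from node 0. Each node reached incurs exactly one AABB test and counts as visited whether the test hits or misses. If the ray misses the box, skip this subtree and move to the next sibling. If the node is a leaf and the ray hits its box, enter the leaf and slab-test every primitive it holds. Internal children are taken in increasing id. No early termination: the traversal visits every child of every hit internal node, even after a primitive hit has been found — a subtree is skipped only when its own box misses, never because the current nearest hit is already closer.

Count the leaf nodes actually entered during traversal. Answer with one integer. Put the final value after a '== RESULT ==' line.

Walk:
N0 x:[43/2,40] y:[65/3,34] z:[23,87/2] -> hit [23,34], descend [14, 21]
  N14 x:[43/2,28] y:[24,34] z:[23,38] -> hit [24,28], descend [9, 20]
    N9 x:[43/2,49/2] y:[24,34] z:[23,28] -> hit [24,49/2], descend [19, 25]
      N19 x:[43/2,24] y:[100/3,34] z:[23,26] -> miss, prune
      N25 x:[43/2,49/2] y:[24,73/3] z:[26,28] -> miss, prune
    N20 x:[23,28] y:[28,91/3] z:[27,38] -> hit [28,28], descend [4, 12]
      N4 x:[23,49/2] y:[29,91/3] z:[71/2,38] -> miss, prune
      N12 x:[27,28] y:[28,88/3] z:[27,28] -> hit [28,28] leaf, test {P2@t=28}
  N21 x:[63/2,40] y:[65/3,34] z:[23,87/2] -> hit [63/2,34], descend [5, 28]
    N5 x:[63/2,77/2] y:[22,34] z:[23,69/2] -> hit [63/2,34], descend [3, 24]
      N3 x:[63/2,37] y:[22,88/3] z:[51/2,69/2] -> miss, prune
      N24 x:[65/2,77/2] y:[97/3,34] z:[23,34] -> hit [65/2,34], descend [2, 27]
        N2 x:[65/2,71/2] y:[33,34] z:[67/2,34] -> hit [67/2,34] leaf, test {P10@t=67/2}
        N27 x:[38,77/2] y:[97/3,34] z:[23,25] -> miss, prune
    N28 x:[73/2,40] y:[65/3,94/3] z:[35,87/2] -> miss, prune

order=[0, 14, 9, 19, 25, 20, 4, 12, 21, 5, 3, 24, 2, 27, 28]  |boxes|=15  |leaves|=2  hit=P2

== RESULT ==
2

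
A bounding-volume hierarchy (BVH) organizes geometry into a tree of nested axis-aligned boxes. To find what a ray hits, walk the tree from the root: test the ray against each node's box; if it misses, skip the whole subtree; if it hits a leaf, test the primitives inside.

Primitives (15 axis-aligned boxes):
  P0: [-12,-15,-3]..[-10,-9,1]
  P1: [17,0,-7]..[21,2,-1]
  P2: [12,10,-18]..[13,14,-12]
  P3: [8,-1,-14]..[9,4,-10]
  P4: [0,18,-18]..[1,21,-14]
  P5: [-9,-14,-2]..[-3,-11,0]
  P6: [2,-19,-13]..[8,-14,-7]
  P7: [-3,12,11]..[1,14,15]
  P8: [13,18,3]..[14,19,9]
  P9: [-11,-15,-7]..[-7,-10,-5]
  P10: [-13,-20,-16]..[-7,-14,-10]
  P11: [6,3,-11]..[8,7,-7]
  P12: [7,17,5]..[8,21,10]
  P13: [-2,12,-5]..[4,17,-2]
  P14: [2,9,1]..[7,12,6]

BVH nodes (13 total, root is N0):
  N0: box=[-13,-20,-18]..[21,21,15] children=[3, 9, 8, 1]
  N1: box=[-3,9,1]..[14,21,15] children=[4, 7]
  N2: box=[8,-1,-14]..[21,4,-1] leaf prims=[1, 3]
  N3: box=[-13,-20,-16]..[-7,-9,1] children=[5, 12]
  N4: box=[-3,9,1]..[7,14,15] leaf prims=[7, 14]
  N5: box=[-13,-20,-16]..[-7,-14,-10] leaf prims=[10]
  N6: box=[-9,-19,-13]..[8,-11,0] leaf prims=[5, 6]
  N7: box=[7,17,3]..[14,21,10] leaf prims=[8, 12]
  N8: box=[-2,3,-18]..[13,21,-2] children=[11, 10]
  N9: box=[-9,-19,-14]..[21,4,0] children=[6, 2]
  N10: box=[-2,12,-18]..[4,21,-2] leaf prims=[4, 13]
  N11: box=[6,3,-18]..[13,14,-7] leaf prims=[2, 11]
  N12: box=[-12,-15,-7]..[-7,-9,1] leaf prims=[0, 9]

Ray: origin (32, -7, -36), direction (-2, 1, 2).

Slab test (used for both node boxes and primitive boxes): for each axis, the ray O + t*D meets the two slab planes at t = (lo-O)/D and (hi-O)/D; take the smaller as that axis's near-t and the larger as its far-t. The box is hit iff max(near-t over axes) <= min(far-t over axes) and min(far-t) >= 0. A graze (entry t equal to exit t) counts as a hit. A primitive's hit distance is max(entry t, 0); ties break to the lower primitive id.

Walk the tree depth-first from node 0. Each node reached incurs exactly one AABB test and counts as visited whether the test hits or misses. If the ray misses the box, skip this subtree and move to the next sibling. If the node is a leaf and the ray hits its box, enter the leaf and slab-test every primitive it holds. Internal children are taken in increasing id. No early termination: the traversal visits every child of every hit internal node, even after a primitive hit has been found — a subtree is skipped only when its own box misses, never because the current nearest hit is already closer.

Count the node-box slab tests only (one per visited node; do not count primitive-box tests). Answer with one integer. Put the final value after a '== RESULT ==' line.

Walk:
N0 x:[11/2,45/2] y:[-13,28] z:[9,51/2] -> hit [9,45/2], descend [1, 3, 8, 9]
  N1 x:[9,35/2] y:[16,28] z:[37/2,51/2] -> miss, prune
  N3 x:[39/2,45/2] y:[-13,-2] z:[10,37/2] -> miss, prune
  N8 x:[19/2,17] y:[10,28] z:[9,17] -> hit [10,17], descend [10, 11]
    N10 x:[14,17] y:[19,28] z:[9,17] -> miss, prune
    N11 x:[19/2,13] y:[10,21] z:[9,29/2] -> hit [10,13] leaf, test {P2(miss), P11@t=25/2}
  N9 x:[11/2,41/2] y:[-12,11] z:[11,18] -> hit [11,11], descend [2, 6]
    N2 x:[11/2,12] y:[6,11] z:[11,35/2] -> hit [11,11] leaf, test {P1(miss), P3(miss)}
    N6 x:[12,41/2] y:[-12,-4] z:[23/2,18] -> miss, prune

Summary -> nodes [0, 1, 3, 8, 10, 11, 9, 2, 6]; box-tests=9; leaf-entries=2; first=P11

== RESULT ==
9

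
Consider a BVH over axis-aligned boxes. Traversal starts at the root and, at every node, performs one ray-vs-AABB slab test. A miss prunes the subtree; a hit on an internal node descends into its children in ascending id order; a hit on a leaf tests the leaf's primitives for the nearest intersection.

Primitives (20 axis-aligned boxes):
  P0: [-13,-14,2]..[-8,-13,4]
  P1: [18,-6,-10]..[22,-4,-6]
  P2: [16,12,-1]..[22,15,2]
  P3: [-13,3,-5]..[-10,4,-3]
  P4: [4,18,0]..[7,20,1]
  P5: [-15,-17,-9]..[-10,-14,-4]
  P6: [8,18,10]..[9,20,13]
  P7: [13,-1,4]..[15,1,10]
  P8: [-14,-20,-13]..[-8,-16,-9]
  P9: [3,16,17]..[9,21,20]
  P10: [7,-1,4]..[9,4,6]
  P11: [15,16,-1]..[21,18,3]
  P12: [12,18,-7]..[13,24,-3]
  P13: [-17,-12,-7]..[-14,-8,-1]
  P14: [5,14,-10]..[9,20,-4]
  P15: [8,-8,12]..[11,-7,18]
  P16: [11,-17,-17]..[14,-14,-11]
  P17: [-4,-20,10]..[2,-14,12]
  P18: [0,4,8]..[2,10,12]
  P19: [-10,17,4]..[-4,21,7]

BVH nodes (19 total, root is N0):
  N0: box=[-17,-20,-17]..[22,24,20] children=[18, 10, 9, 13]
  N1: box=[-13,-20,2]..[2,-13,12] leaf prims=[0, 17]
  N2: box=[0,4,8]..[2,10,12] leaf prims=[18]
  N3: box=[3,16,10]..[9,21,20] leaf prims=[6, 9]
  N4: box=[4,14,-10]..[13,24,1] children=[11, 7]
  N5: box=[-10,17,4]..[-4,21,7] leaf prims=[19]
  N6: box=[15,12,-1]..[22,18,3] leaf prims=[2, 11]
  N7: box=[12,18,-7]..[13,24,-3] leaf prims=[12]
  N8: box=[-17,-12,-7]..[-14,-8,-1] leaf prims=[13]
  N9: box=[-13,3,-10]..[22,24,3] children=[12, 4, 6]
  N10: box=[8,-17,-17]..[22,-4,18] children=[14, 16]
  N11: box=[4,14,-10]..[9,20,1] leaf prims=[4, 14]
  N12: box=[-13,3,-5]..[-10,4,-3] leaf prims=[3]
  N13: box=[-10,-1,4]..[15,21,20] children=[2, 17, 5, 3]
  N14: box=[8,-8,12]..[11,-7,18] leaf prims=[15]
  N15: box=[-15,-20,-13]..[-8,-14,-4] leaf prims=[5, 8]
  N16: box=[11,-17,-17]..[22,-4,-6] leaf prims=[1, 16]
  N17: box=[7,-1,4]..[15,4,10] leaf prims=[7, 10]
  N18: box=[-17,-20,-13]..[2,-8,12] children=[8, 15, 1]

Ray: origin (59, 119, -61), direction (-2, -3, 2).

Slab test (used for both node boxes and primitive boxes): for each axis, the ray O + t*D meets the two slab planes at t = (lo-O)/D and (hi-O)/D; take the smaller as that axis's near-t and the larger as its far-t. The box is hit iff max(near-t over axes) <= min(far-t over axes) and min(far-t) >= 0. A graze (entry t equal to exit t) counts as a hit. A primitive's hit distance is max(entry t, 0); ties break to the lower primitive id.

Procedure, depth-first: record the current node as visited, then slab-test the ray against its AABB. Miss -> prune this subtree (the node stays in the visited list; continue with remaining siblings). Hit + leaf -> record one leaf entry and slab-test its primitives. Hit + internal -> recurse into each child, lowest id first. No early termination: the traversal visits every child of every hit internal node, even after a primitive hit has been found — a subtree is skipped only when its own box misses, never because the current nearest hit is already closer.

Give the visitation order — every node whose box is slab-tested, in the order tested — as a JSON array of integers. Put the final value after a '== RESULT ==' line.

Walk:
N0 x:[37/2,38] y:[95/3,139/3] z:[22,81/2] -> hit [95/3,38], descend [9, 10, 13, 18]
  N9 x:[37/2,36] y:[95/3,116/3] z:[51/2,32] -> hit [95/3,32], descend [4, 6, 12]
    N4 x:[23,55/2] y:[95/3,35] z:[51/2,31] -> miss, prune
    N6 x:[37/2,22] y:[101/3,107/3] z:[30,32] -> miss, prune
    N12 x:[69/2,36] y:[115/3,116/3] z:[28,29] -> miss, prune
  N10 x:[37/2,51/2] y:[41,136/3] z:[22,79/2] -> miss, prune
  N13 x:[22,69/2] y:[98/3,40] z:[65/2,81/2] -> hit [98/3,69/2], descend [2, 3, 5, 17]
    N2 x:[57/2,59/2] y:[109/3,115/3] z:[69/2,73/2] -> miss, prune
    N3 x:[25,28] y:[98/3,103/3] z:[71/2,81/2] -> miss, prune
    N5 x:[63/2,69/2] y:[98/3,34] z:[65/2,34] -> hit [98/3,34] leaf, test {P19@t=98/3}
    N17 x:[22,26] y:[115/3,40] z:[65/2,71/2] -> miss, prune
  N18 x:[57/2,38] y:[127/3,139/3] z:[24,73/2] -> miss, prune

Summary -> nodes [0, 9, 4, 6, 12, 10, 13, 2, 3, 5, 17, 18]; box-tests=12; leaf-entries=1; first=P19

== RESULT ==
[0, 9, 4, 6, 12, 10, 13, 2, 3, 5, 17, 18]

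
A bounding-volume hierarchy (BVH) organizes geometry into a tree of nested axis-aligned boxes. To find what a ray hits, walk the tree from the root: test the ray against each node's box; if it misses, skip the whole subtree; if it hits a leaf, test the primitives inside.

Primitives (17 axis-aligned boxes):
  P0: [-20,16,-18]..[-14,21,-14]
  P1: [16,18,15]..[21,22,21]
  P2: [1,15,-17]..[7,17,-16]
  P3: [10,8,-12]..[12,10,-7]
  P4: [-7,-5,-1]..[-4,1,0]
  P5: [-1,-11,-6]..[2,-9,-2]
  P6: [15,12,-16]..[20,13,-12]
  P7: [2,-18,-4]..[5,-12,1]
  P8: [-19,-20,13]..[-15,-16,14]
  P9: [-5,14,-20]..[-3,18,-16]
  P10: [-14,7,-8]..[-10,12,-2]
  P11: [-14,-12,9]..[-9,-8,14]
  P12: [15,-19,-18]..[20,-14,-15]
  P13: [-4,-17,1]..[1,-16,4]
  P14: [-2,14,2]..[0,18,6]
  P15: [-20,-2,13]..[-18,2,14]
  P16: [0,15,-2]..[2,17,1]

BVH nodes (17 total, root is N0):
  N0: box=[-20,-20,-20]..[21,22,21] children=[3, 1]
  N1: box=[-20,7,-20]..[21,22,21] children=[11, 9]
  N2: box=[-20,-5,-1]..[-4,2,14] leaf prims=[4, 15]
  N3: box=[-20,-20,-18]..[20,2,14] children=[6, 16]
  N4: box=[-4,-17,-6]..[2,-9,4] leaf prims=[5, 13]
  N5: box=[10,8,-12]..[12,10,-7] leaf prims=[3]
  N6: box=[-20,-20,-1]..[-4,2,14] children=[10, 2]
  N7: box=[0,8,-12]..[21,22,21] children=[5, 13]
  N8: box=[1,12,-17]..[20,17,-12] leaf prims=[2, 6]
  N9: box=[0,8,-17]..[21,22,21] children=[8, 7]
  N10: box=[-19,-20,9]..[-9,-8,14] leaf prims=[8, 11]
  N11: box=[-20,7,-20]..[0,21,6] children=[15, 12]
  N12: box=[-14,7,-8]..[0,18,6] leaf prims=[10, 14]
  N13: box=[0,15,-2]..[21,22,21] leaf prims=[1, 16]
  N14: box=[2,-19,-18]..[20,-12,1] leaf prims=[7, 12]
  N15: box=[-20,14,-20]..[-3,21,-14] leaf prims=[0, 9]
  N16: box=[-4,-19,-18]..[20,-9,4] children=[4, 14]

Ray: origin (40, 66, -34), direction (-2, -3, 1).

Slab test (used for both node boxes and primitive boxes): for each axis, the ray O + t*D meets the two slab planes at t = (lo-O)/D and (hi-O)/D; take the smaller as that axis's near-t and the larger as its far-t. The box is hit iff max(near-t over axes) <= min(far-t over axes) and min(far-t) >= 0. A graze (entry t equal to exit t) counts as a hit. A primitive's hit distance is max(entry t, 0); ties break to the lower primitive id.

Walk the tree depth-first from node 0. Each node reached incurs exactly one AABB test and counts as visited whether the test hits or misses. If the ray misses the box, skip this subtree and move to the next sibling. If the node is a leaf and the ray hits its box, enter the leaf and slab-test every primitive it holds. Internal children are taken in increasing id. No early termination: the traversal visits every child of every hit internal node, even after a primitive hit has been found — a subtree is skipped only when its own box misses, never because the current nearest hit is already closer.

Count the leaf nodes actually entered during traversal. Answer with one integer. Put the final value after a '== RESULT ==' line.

Walk:
N0 x:[19/2,30] y:[44/3,86/3] z:[14,55] -> hit [44/3,86/3], descend [1, 3]
  N1 x:[19/2,30] y:[44/3,59/3] z:[14,55] -> hit [44/3,59/3], descend [9, 11]
    N9 x:[19/2,20] y:[44/3,58/3] z:[17,55] -> hit [17,58/3], descend [7, 8]
      N7 x:[19/2,20] y:[44/3,58/3] z:[22,55] -> miss, prune
      N8 x:[10,39/2] y:[49/3,18] z:[17,22] -> hit [17,18] leaf, test {P2@t=17, P6(miss)}
    N11 x:[20,30] y:[15,59/3] z:[14,40] -> miss, prune
  N3 x:[10,30] y:[64/3,86/3] z:[16,48] -> hit [64/3,86/3], descend [6, 16]
    N6 x:[22,30] y:[64/3,86/3] z:[33,48] -> miss, prune
    N16 x:[10,22] y:[25,85/3] z:[16,38] -> miss, prune

Summary -> nodes [0, 1, 9, 7, 8, 11, 3, 6, 16]; box-tests=9; leaf-entries=1; first=P2

== RESULT ==
1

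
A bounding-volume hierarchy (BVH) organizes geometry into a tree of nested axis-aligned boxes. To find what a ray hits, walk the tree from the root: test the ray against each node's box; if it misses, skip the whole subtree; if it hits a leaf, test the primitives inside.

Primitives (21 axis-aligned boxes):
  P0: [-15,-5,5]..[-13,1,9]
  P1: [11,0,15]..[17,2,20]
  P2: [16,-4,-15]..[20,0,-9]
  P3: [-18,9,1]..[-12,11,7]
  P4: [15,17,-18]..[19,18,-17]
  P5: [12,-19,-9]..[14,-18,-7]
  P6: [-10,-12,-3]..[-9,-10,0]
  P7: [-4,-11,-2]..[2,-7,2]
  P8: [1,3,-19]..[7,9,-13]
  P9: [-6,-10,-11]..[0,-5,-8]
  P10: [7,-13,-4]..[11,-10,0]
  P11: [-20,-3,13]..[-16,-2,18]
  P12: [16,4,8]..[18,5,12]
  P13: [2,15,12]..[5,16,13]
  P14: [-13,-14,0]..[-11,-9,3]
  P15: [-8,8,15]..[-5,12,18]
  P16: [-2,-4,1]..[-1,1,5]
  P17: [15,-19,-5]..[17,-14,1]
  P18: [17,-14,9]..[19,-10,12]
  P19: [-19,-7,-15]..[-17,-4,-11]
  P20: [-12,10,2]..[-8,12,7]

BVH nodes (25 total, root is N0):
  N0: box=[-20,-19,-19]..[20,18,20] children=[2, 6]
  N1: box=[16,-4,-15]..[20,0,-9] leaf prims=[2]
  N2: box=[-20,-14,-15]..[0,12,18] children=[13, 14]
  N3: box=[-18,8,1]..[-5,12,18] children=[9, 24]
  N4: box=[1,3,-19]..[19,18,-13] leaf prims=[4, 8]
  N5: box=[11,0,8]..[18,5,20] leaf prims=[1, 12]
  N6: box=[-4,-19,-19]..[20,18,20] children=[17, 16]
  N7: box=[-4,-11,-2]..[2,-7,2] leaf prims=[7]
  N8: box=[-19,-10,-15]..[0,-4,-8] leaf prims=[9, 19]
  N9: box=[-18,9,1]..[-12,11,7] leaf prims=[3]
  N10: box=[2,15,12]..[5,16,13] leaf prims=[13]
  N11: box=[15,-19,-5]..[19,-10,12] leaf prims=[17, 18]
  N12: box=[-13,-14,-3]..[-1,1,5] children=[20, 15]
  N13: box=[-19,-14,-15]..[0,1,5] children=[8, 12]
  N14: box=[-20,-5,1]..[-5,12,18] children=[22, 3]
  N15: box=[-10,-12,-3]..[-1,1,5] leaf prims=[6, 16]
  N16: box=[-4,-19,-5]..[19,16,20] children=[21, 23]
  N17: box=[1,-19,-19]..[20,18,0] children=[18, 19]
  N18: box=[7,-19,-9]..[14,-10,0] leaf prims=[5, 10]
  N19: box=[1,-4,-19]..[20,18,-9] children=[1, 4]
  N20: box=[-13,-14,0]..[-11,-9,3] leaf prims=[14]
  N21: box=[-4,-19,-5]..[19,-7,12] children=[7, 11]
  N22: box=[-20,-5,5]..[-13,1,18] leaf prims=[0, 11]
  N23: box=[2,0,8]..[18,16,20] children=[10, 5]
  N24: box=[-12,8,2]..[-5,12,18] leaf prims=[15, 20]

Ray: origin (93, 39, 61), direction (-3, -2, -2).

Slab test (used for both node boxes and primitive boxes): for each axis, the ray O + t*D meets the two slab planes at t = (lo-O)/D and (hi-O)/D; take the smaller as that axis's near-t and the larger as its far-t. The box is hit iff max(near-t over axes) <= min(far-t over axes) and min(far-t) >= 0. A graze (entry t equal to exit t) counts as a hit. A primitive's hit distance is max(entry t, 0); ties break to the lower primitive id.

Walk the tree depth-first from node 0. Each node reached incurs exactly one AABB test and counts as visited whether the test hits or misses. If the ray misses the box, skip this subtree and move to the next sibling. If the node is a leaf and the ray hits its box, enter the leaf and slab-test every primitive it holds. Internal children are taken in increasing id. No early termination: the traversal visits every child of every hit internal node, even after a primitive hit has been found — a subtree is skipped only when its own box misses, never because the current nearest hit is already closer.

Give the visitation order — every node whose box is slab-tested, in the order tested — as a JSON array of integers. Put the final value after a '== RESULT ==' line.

Trace the traversal:
N0 x:[73/3,113/3] y:[21/2,29] z:[41/2,40] -> hit [73/3,29], descend [2, 6]
  N2 x:[31,113/3] y:[27/2,53/2] z:[43/2,38] -> miss, prune
  N6 x:[73/3,97/3] y:[21/2,29] z:[41/2,40] -> hit [73/3,29], descend [16, 17]
    N16 x:[74/3,97/3] y:[23/2,29] z:[41/2,33] -> hit [74/3,29], descend [21, 23]
      N21 x:[74/3,97/3] y:[23,29] z:[49/2,33] -> hit [74/3,29], descend [7, 11]
        N7 x:[91/3,97/3] y:[23,25] z:[59/2,63/2] -> miss, prune
        N11 x:[74/3,26] y:[49/2,29] z:[49/2,33] -> hit [74/3,26] leaf, test {P17(miss), P18@t=74/3}
      N23 x:[25,91/3] y:[23/2,39/2] z:[41/2,53/2] -> miss, prune
    N17 x:[73/3,92/3] y:[21/2,29] z:[61/2,40] -> miss, prune

Visited [0, 2, 6, 16, 21, 7, 11, 23, 17]. Tests: 9 box, 1 leaf. Nearest: P18.

== RESULT ==
[0, 2, 6, 16, 21, 7, 11, 23, 17]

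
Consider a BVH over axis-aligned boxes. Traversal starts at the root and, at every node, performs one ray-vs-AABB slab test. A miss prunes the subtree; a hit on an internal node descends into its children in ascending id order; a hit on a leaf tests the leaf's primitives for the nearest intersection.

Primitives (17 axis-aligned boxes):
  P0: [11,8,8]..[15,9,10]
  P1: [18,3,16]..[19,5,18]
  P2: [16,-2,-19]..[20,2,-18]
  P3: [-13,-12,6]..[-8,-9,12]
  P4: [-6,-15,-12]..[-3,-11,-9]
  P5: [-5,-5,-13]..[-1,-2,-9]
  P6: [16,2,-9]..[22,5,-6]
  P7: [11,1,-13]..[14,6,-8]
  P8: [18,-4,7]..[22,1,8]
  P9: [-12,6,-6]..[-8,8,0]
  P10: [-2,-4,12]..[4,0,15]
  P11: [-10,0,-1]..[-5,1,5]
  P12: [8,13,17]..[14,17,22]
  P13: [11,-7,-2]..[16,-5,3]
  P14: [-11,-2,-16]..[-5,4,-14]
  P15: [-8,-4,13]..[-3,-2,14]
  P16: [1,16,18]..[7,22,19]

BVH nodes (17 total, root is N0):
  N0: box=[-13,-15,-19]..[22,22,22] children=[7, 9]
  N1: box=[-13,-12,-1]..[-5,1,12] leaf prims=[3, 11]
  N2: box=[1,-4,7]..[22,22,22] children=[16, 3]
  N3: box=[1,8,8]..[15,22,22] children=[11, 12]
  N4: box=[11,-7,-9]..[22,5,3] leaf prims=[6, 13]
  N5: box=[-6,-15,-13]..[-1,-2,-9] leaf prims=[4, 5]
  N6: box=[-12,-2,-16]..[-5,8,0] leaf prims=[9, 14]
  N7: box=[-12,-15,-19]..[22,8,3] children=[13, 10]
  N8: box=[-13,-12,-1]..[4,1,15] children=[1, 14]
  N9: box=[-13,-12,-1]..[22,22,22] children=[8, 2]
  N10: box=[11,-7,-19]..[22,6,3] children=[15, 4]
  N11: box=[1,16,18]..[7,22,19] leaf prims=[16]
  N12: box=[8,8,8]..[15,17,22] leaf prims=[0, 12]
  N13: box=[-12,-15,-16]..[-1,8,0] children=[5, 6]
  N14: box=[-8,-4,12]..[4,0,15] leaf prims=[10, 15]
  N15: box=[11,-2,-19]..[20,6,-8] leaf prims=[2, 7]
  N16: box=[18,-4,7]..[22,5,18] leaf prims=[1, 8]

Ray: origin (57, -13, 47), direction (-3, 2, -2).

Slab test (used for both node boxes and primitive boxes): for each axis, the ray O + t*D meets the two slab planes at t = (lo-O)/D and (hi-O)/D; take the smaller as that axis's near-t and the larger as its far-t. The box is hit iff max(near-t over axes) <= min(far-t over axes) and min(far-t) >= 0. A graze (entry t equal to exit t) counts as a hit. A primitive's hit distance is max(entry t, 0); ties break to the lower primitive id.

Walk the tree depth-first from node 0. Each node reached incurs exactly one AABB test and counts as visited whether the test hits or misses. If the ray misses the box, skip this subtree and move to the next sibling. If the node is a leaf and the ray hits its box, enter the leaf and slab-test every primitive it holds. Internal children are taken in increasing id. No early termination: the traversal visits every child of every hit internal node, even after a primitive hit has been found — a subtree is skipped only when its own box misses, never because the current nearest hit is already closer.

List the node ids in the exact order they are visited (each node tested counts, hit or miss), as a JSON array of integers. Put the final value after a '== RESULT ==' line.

Traverse from the root:
N0 x:[35/3,70/3] y:[-1,35/2] z:[25/2,33] -> hit [25/2,35/2], descend [7, 9]
  N7 x:[35/3,23] y:[-1,21/2] z:[22,33] -> miss, prune
  N9 x:[35/3,70/3] y:[1/2,35/2] z:[25/2,24] -> hit [25/2,35/2], descend [2, 8]
    N2 x:[35/3,56/3] y:[9/2,35/2] z:[25/2,20] -> hit [25/2,35/2], descend [3, 16]
      N3 x:[14,56/3] y:[21/2,35/2] z:[25/2,39/2] -> hit [14,35/2], descend [11, 12]
        N11 x:[50/3,56/3] y:[29/2,35/2] z:[14,29/2] -> miss, prune
        N12 x:[14,49/3] y:[21/2,15] z:[25/2,39/2] -> hit [14,15] leaf, test {P0(miss), P12@t=43/3}
      N16 x:[35/3,13] y:[9/2,9] z:[29/2,20] -> miss, prune
    N8 x:[53/3,70/3] y:[1/2,7] z:[16,24] -> miss, prune

order=[0, 7, 9, 2, 3, 11, 12, 16, 8]  |boxes|=9  |leaves|=1  hit=P12

== RESULT ==
[0, 7, 9, 2, 3, 11, 12, 16, 8]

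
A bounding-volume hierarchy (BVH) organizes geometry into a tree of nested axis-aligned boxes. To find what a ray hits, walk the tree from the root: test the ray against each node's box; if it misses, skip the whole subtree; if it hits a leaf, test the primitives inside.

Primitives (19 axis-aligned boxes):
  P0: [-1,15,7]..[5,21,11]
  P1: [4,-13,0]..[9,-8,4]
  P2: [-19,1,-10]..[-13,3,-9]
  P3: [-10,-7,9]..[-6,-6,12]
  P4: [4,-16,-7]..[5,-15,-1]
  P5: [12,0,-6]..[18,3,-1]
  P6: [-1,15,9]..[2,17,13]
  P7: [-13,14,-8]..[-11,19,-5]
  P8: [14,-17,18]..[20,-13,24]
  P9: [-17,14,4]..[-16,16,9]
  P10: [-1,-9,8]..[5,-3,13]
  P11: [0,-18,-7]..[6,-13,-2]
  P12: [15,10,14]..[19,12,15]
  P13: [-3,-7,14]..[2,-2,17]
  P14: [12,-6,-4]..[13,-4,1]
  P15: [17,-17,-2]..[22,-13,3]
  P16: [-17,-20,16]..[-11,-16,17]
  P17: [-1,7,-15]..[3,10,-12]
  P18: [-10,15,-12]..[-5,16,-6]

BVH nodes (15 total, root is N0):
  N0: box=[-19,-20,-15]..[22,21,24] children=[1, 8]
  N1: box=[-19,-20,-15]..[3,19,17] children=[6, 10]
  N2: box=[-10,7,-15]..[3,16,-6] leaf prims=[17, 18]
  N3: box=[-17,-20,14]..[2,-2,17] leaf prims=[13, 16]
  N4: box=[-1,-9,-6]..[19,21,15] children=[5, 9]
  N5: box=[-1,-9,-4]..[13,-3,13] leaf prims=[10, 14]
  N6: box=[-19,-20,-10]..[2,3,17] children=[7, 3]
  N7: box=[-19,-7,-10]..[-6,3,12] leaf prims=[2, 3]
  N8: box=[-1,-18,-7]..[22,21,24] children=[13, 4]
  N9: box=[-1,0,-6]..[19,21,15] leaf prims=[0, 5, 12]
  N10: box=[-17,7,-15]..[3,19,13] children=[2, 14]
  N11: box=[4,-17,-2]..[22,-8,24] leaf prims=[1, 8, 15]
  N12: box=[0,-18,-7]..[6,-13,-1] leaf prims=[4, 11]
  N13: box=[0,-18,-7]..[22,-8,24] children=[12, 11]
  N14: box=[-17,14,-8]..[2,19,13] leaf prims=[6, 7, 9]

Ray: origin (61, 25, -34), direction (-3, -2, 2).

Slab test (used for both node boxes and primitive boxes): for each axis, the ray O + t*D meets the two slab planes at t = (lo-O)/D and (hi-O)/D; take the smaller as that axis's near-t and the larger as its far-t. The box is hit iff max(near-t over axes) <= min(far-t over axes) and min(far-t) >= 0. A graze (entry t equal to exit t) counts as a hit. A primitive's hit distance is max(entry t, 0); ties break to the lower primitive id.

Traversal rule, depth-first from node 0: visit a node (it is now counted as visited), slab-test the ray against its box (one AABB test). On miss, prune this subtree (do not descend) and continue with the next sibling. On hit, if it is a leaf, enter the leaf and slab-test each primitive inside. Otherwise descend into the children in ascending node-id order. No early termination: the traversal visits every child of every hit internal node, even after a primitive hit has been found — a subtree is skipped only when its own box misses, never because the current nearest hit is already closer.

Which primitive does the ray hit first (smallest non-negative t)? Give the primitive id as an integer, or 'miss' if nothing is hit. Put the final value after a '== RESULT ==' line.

Traverse from the root:
N0 x:[13,80/3] y:[2,45/2] z:[19/2,29] -> hit [13,45/2], descend [1, 8]
  N1 x:[58/3,80/3] y:[3,45/2] z:[19/2,51/2] -> hit [58/3,45/2], descend [6, 10]
    N6 x:[59/3,80/3] y:[11,45/2] z:[12,51/2] -> hit [59/3,45/2], descend [3, 7]
      N3 x:[59/3,26] y:[27/2,45/2] z:[24,51/2] -> miss, prune
      N7 x:[67/3,80/3] y:[11,16] z:[12,23] -> miss, prune
    N10 x:[58/3,26] y:[3,9] z:[19/2,47/2] -> miss, prune
  N8 x:[13,62/3] y:[2,43/2] z:[27/2,29] -> hit [27/2,62/3], descend [4, 13]
    N4 x:[14,62/3] y:[2,17] z:[14,49/2] -> hit [14,17], descend [5, 9]
      N5 x:[16,62/3] y:[14,17] z:[15,47/2] -> hit [16,17] leaf, test {P10(miss), P14(miss)}
      N9 x:[14,62/3] y:[2,25/2] z:[14,49/2] -> miss, prune
    N13 x:[13,61/3] y:[33/2,43/2] z:[27/2,29] -> hit [33/2,61/3], descend [11, 12]
      N11 x:[13,19] y:[33/2,21] z:[16,29] -> hit [33/2,19] leaf, test {P1@t=52/3, P8(miss), P15(miss)}
      N12 x:[55/3,61/3] y:[19,43/2] z:[27/2,33/2] -> miss, prune

13 AABB tests over nodes [0, 1, 6, 3, 7, 10, 8, 4, 5, 9, 13, 11, 12]; 2 leaves entered; closest P1.

== RESULT ==
1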